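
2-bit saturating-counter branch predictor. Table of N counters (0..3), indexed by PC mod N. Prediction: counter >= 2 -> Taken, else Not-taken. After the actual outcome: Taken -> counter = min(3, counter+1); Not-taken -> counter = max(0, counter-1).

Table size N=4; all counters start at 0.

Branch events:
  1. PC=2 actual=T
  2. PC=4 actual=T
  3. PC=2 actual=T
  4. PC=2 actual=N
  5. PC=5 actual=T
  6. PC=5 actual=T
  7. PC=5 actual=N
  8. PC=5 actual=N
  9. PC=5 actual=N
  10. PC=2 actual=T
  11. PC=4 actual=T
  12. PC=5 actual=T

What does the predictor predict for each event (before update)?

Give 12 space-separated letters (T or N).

Answer: N N N T N N T N N N N N

Derivation:
Ev 1: PC=2 idx=2 pred=N actual=T -> ctr[2]=1
Ev 2: PC=4 idx=0 pred=N actual=T -> ctr[0]=1
Ev 3: PC=2 idx=2 pred=N actual=T -> ctr[2]=2
Ev 4: PC=2 idx=2 pred=T actual=N -> ctr[2]=1
Ev 5: PC=5 idx=1 pred=N actual=T -> ctr[1]=1
Ev 6: PC=5 idx=1 pred=N actual=T -> ctr[1]=2
Ev 7: PC=5 idx=1 pred=T actual=N -> ctr[1]=1
Ev 8: PC=5 idx=1 pred=N actual=N -> ctr[1]=0
Ev 9: PC=5 idx=1 pred=N actual=N -> ctr[1]=0
Ev 10: PC=2 idx=2 pred=N actual=T -> ctr[2]=2
Ev 11: PC=4 idx=0 pred=N actual=T -> ctr[0]=2
Ev 12: PC=5 idx=1 pred=N actual=T -> ctr[1]=1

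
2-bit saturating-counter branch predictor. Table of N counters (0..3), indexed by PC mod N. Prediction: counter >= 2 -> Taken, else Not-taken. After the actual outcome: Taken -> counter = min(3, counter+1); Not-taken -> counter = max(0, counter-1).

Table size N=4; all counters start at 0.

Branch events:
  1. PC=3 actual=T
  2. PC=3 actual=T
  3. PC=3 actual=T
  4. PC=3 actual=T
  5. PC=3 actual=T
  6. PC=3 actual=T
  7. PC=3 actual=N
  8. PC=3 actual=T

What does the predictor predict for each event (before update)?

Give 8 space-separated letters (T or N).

Ev 1: PC=3 idx=3 pred=N actual=T -> ctr[3]=1
Ev 2: PC=3 idx=3 pred=N actual=T -> ctr[3]=2
Ev 3: PC=3 idx=3 pred=T actual=T -> ctr[3]=3
Ev 4: PC=3 idx=3 pred=T actual=T -> ctr[3]=3
Ev 5: PC=3 idx=3 pred=T actual=T -> ctr[3]=3
Ev 6: PC=3 idx=3 pred=T actual=T -> ctr[3]=3
Ev 7: PC=3 idx=3 pred=T actual=N -> ctr[3]=2
Ev 8: PC=3 idx=3 pred=T actual=T -> ctr[3]=3

Answer: N N T T T T T T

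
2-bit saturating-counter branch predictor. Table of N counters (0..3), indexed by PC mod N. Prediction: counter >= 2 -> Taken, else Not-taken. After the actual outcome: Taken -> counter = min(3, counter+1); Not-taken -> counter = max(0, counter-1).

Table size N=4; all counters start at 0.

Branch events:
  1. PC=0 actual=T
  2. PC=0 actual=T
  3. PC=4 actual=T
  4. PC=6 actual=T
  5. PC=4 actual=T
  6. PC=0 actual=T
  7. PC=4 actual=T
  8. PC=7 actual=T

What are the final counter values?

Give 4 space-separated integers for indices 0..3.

Answer: 3 0 1 1

Derivation:
Ev 1: PC=0 idx=0 pred=N actual=T -> ctr[0]=1
Ev 2: PC=0 idx=0 pred=N actual=T -> ctr[0]=2
Ev 3: PC=4 idx=0 pred=T actual=T -> ctr[0]=3
Ev 4: PC=6 idx=2 pred=N actual=T -> ctr[2]=1
Ev 5: PC=4 idx=0 pred=T actual=T -> ctr[0]=3
Ev 6: PC=0 idx=0 pred=T actual=T -> ctr[0]=3
Ev 7: PC=4 idx=0 pred=T actual=T -> ctr[0]=3
Ev 8: PC=7 idx=3 pred=N actual=T -> ctr[3]=1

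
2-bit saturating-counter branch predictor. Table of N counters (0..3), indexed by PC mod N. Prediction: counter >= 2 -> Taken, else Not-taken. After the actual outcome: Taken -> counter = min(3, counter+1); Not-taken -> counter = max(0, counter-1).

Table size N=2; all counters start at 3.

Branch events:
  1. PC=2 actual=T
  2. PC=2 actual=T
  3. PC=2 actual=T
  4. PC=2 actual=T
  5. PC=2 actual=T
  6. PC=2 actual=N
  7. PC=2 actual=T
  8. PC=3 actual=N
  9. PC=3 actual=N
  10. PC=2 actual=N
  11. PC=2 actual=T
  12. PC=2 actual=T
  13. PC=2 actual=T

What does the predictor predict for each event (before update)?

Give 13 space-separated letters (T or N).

Answer: T T T T T T T T T T T T T

Derivation:
Ev 1: PC=2 idx=0 pred=T actual=T -> ctr[0]=3
Ev 2: PC=2 idx=0 pred=T actual=T -> ctr[0]=3
Ev 3: PC=2 idx=0 pred=T actual=T -> ctr[0]=3
Ev 4: PC=2 idx=0 pred=T actual=T -> ctr[0]=3
Ev 5: PC=2 idx=0 pred=T actual=T -> ctr[0]=3
Ev 6: PC=2 idx=0 pred=T actual=N -> ctr[0]=2
Ev 7: PC=2 idx=0 pred=T actual=T -> ctr[0]=3
Ev 8: PC=3 idx=1 pred=T actual=N -> ctr[1]=2
Ev 9: PC=3 idx=1 pred=T actual=N -> ctr[1]=1
Ev 10: PC=2 idx=0 pred=T actual=N -> ctr[0]=2
Ev 11: PC=2 idx=0 pred=T actual=T -> ctr[0]=3
Ev 12: PC=2 idx=0 pred=T actual=T -> ctr[0]=3
Ev 13: PC=2 idx=0 pred=T actual=T -> ctr[0]=3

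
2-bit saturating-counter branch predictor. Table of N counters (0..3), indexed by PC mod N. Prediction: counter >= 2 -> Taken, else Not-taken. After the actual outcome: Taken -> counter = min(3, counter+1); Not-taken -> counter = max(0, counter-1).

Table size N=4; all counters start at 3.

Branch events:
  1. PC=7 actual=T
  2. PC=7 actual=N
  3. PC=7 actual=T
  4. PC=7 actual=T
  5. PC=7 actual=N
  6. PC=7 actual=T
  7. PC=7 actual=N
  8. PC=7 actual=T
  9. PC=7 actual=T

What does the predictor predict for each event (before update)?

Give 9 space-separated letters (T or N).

Ev 1: PC=7 idx=3 pred=T actual=T -> ctr[3]=3
Ev 2: PC=7 idx=3 pred=T actual=N -> ctr[3]=2
Ev 3: PC=7 idx=3 pred=T actual=T -> ctr[3]=3
Ev 4: PC=7 idx=3 pred=T actual=T -> ctr[3]=3
Ev 5: PC=7 idx=3 pred=T actual=N -> ctr[3]=2
Ev 6: PC=7 idx=3 pred=T actual=T -> ctr[3]=3
Ev 7: PC=7 idx=3 pred=T actual=N -> ctr[3]=2
Ev 8: PC=7 idx=3 pred=T actual=T -> ctr[3]=3
Ev 9: PC=7 idx=3 pred=T actual=T -> ctr[3]=3

Answer: T T T T T T T T T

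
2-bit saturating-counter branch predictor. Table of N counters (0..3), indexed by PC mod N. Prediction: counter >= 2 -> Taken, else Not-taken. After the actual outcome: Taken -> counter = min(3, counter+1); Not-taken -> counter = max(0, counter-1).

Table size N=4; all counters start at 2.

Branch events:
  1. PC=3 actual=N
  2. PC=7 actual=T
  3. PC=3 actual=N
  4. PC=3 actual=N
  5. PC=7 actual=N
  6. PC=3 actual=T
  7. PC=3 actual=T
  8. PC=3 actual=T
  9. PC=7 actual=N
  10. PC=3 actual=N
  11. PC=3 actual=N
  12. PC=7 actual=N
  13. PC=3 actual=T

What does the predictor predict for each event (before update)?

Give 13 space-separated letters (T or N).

Ev 1: PC=3 idx=3 pred=T actual=N -> ctr[3]=1
Ev 2: PC=7 idx=3 pred=N actual=T -> ctr[3]=2
Ev 3: PC=3 idx=3 pred=T actual=N -> ctr[3]=1
Ev 4: PC=3 idx=3 pred=N actual=N -> ctr[3]=0
Ev 5: PC=7 idx=3 pred=N actual=N -> ctr[3]=0
Ev 6: PC=3 idx=3 pred=N actual=T -> ctr[3]=1
Ev 7: PC=3 idx=3 pred=N actual=T -> ctr[3]=2
Ev 8: PC=3 idx=3 pred=T actual=T -> ctr[3]=3
Ev 9: PC=7 idx=3 pred=T actual=N -> ctr[3]=2
Ev 10: PC=3 idx=3 pred=T actual=N -> ctr[3]=1
Ev 11: PC=3 idx=3 pred=N actual=N -> ctr[3]=0
Ev 12: PC=7 idx=3 pred=N actual=N -> ctr[3]=0
Ev 13: PC=3 idx=3 pred=N actual=T -> ctr[3]=1

Answer: T N T N N N N T T T N N N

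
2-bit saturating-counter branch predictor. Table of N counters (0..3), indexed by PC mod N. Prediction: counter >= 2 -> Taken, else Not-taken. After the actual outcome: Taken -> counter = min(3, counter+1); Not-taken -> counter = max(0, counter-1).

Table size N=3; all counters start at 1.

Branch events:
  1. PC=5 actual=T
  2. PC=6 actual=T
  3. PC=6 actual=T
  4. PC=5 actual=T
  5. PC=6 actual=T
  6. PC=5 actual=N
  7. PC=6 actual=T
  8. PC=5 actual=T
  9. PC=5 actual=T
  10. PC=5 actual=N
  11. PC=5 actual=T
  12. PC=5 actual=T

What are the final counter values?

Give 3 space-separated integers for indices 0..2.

Ev 1: PC=5 idx=2 pred=N actual=T -> ctr[2]=2
Ev 2: PC=6 idx=0 pred=N actual=T -> ctr[0]=2
Ev 3: PC=6 idx=0 pred=T actual=T -> ctr[0]=3
Ev 4: PC=5 idx=2 pred=T actual=T -> ctr[2]=3
Ev 5: PC=6 idx=0 pred=T actual=T -> ctr[0]=3
Ev 6: PC=5 idx=2 pred=T actual=N -> ctr[2]=2
Ev 7: PC=6 idx=0 pred=T actual=T -> ctr[0]=3
Ev 8: PC=5 idx=2 pred=T actual=T -> ctr[2]=3
Ev 9: PC=5 idx=2 pred=T actual=T -> ctr[2]=3
Ev 10: PC=5 idx=2 pred=T actual=N -> ctr[2]=2
Ev 11: PC=5 idx=2 pred=T actual=T -> ctr[2]=3
Ev 12: PC=5 idx=2 pred=T actual=T -> ctr[2]=3

Answer: 3 1 3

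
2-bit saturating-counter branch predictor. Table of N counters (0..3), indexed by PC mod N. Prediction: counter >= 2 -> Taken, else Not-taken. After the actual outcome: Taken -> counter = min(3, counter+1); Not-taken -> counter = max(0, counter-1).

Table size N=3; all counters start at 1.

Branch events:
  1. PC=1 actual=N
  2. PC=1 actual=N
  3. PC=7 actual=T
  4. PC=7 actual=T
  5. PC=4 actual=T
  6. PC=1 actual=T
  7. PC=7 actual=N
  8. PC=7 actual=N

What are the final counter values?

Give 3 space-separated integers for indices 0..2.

Answer: 1 1 1

Derivation:
Ev 1: PC=1 idx=1 pred=N actual=N -> ctr[1]=0
Ev 2: PC=1 idx=1 pred=N actual=N -> ctr[1]=0
Ev 3: PC=7 idx=1 pred=N actual=T -> ctr[1]=1
Ev 4: PC=7 idx=1 pred=N actual=T -> ctr[1]=2
Ev 5: PC=4 idx=1 pred=T actual=T -> ctr[1]=3
Ev 6: PC=1 idx=1 pred=T actual=T -> ctr[1]=3
Ev 7: PC=7 idx=1 pred=T actual=N -> ctr[1]=2
Ev 8: PC=7 idx=1 pred=T actual=N -> ctr[1]=1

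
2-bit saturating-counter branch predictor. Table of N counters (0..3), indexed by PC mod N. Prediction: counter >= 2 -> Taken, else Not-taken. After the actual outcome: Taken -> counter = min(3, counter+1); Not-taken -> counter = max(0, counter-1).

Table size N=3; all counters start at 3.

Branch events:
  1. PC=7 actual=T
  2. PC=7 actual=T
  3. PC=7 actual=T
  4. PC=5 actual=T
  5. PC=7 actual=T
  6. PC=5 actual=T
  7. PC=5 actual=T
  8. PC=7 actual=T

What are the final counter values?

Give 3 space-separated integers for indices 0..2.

Ev 1: PC=7 idx=1 pred=T actual=T -> ctr[1]=3
Ev 2: PC=7 idx=1 pred=T actual=T -> ctr[1]=3
Ev 3: PC=7 idx=1 pred=T actual=T -> ctr[1]=3
Ev 4: PC=5 idx=2 pred=T actual=T -> ctr[2]=3
Ev 5: PC=7 idx=1 pred=T actual=T -> ctr[1]=3
Ev 6: PC=5 idx=2 pred=T actual=T -> ctr[2]=3
Ev 7: PC=5 idx=2 pred=T actual=T -> ctr[2]=3
Ev 8: PC=7 idx=1 pred=T actual=T -> ctr[1]=3

Answer: 3 3 3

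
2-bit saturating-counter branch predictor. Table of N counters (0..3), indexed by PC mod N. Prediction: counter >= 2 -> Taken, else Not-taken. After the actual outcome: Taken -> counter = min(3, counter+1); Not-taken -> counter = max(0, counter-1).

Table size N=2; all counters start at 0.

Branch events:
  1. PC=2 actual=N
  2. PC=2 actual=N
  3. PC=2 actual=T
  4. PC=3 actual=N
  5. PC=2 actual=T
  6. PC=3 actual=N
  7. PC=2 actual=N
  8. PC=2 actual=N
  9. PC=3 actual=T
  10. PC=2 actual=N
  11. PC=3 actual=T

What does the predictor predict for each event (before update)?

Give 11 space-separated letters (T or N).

Answer: N N N N N N T N N N N

Derivation:
Ev 1: PC=2 idx=0 pred=N actual=N -> ctr[0]=0
Ev 2: PC=2 idx=0 pred=N actual=N -> ctr[0]=0
Ev 3: PC=2 idx=0 pred=N actual=T -> ctr[0]=1
Ev 4: PC=3 idx=1 pred=N actual=N -> ctr[1]=0
Ev 5: PC=2 idx=0 pred=N actual=T -> ctr[0]=2
Ev 6: PC=3 idx=1 pred=N actual=N -> ctr[1]=0
Ev 7: PC=2 idx=0 pred=T actual=N -> ctr[0]=1
Ev 8: PC=2 idx=0 pred=N actual=N -> ctr[0]=0
Ev 9: PC=3 idx=1 pred=N actual=T -> ctr[1]=1
Ev 10: PC=2 idx=0 pred=N actual=N -> ctr[0]=0
Ev 11: PC=3 idx=1 pred=N actual=T -> ctr[1]=2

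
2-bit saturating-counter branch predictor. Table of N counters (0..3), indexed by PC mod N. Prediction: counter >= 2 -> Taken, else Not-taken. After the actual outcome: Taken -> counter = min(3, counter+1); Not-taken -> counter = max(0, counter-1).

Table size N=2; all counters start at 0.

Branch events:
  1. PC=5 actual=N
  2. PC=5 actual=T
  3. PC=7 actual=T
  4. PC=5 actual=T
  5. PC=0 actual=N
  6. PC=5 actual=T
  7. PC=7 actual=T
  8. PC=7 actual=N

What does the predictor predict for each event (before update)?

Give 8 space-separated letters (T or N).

Ev 1: PC=5 idx=1 pred=N actual=N -> ctr[1]=0
Ev 2: PC=5 idx=1 pred=N actual=T -> ctr[1]=1
Ev 3: PC=7 idx=1 pred=N actual=T -> ctr[1]=2
Ev 4: PC=5 idx=1 pred=T actual=T -> ctr[1]=3
Ev 5: PC=0 idx=0 pred=N actual=N -> ctr[0]=0
Ev 6: PC=5 idx=1 pred=T actual=T -> ctr[1]=3
Ev 7: PC=7 idx=1 pred=T actual=T -> ctr[1]=3
Ev 8: PC=7 idx=1 pred=T actual=N -> ctr[1]=2

Answer: N N N T N T T T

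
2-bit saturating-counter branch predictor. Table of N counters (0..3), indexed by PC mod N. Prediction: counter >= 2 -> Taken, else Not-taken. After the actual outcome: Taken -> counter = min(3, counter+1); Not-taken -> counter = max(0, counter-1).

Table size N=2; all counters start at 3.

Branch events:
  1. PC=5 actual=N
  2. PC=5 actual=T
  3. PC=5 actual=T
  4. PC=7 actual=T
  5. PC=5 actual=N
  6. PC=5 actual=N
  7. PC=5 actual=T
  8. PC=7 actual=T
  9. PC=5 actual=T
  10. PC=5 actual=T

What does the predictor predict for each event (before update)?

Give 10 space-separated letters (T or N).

Ev 1: PC=5 idx=1 pred=T actual=N -> ctr[1]=2
Ev 2: PC=5 idx=1 pred=T actual=T -> ctr[1]=3
Ev 3: PC=5 idx=1 pred=T actual=T -> ctr[1]=3
Ev 4: PC=7 idx=1 pred=T actual=T -> ctr[1]=3
Ev 5: PC=5 idx=1 pred=T actual=N -> ctr[1]=2
Ev 6: PC=5 idx=1 pred=T actual=N -> ctr[1]=1
Ev 7: PC=5 idx=1 pred=N actual=T -> ctr[1]=2
Ev 8: PC=7 idx=1 pred=T actual=T -> ctr[1]=3
Ev 9: PC=5 idx=1 pred=T actual=T -> ctr[1]=3
Ev 10: PC=5 idx=1 pred=T actual=T -> ctr[1]=3

Answer: T T T T T T N T T T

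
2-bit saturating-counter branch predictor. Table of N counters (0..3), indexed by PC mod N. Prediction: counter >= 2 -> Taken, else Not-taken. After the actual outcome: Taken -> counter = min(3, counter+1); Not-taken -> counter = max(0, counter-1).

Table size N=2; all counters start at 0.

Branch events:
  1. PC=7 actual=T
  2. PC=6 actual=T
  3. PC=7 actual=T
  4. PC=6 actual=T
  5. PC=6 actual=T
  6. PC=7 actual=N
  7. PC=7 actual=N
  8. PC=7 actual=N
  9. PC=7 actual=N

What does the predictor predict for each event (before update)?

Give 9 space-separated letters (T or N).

Answer: N N N N T T N N N

Derivation:
Ev 1: PC=7 idx=1 pred=N actual=T -> ctr[1]=1
Ev 2: PC=6 idx=0 pred=N actual=T -> ctr[0]=1
Ev 3: PC=7 idx=1 pred=N actual=T -> ctr[1]=2
Ev 4: PC=6 idx=0 pred=N actual=T -> ctr[0]=2
Ev 5: PC=6 idx=0 pred=T actual=T -> ctr[0]=3
Ev 6: PC=7 idx=1 pred=T actual=N -> ctr[1]=1
Ev 7: PC=7 idx=1 pred=N actual=N -> ctr[1]=0
Ev 8: PC=7 idx=1 pred=N actual=N -> ctr[1]=0
Ev 9: PC=7 idx=1 pred=N actual=N -> ctr[1]=0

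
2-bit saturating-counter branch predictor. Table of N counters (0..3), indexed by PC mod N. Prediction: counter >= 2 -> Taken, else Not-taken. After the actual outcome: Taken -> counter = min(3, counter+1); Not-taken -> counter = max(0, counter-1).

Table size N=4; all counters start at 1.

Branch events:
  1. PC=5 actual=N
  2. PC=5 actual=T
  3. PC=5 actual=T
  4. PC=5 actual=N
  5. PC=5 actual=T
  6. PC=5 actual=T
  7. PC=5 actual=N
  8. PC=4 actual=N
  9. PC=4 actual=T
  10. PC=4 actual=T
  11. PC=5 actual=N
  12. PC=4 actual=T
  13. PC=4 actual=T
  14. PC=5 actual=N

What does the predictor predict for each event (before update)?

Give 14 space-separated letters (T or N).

Answer: N N N T N T T N N N T T T N

Derivation:
Ev 1: PC=5 idx=1 pred=N actual=N -> ctr[1]=0
Ev 2: PC=5 idx=1 pred=N actual=T -> ctr[1]=1
Ev 3: PC=5 idx=1 pred=N actual=T -> ctr[1]=2
Ev 4: PC=5 idx=1 pred=T actual=N -> ctr[1]=1
Ev 5: PC=5 idx=1 pred=N actual=T -> ctr[1]=2
Ev 6: PC=5 idx=1 pred=T actual=T -> ctr[1]=3
Ev 7: PC=5 idx=1 pred=T actual=N -> ctr[1]=2
Ev 8: PC=4 idx=0 pred=N actual=N -> ctr[0]=0
Ev 9: PC=4 idx=0 pred=N actual=T -> ctr[0]=1
Ev 10: PC=4 idx=0 pred=N actual=T -> ctr[0]=2
Ev 11: PC=5 idx=1 pred=T actual=N -> ctr[1]=1
Ev 12: PC=4 idx=0 pred=T actual=T -> ctr[0]=3
Ev 13: PC=4 idx=0 pred=T actual=T -> ctr[0]=3
Ev 14: PC=5 idx=1 pred=N actual=N -> ctr[1]=0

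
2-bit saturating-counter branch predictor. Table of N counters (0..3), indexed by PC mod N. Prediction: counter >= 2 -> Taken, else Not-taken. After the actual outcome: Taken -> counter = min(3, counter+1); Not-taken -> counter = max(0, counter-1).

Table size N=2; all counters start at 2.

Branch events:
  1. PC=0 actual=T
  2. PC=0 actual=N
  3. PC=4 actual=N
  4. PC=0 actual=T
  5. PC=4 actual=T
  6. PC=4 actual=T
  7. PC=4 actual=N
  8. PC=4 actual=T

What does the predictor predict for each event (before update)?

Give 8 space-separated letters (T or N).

Answer: T T T N T T T T

Derivation:
Ev 1: PC=0 idx=0 pred=T actual=T -> ctr[0]=3
Ev 2: PC=0 idx=0 pred=T actual=N -> ctr[0]=2
Ev 3: PC=4 idx=0 pred=T actual=N -> ctr[0]=1
Ev 4: PC=0 idx=0 pred=N actual=T -> ctr[0]=2
Ev 5: PC=4 idx=0 pred=T actual=T -> ctr[0]=3
Ev 6: PC=4 idx=0 pred=T actual=T -> ctr[0]=3
Ev 7: PC=4 idx=0 pred=T actual=N -> ctr[0]=2
Ev 8: PC=4 idx=0 pred=T actual=T -> ctr[0]=3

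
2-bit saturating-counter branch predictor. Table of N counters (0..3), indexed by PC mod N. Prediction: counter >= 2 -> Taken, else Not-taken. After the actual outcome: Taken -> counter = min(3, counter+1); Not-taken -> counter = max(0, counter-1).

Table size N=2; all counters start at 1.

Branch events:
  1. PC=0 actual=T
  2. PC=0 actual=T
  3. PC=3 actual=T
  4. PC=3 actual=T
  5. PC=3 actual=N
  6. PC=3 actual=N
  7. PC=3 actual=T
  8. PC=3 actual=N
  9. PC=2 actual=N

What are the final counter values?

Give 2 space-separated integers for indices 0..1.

Ev 1: PC=0 idx=0 pred=N actual=T -> ctr[0]=2
Ev 2: PC=0 idx=0 pred=T actual=T -> ctr[0]=3
Ev 3: PC=3 idx=1 pred=N actual=T -> ctr[1]=2
Ev 4: PC=3 idx=1 pred=T actual=T -> ctr[1]=3
Ev 5: PC=3 idx=1 pred=T actual=N -> ctr[1]=2
Ev 6: PC=3 idx=1 pred=T actual=N -> ctr[1]=1
Ev 7: PC=3 idx=1 pred=N actual=T -> ctr[1]=2
Ev 8: PC=3 idx=1 pred=T actual=N -> ctr[1]=1
Ev 9: PC=2 idx=0 pred=T actual=N -> ctr[0]=2

Answer: 2 1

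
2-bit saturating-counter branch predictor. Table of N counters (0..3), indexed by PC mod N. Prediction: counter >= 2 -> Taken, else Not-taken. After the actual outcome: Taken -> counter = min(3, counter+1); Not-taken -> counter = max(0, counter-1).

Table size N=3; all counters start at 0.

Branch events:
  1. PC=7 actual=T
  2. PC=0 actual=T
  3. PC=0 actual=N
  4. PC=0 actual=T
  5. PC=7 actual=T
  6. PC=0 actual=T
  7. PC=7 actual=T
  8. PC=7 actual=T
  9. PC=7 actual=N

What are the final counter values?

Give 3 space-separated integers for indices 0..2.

Answer: 2 2 0

Derivation:
Ev 1: PC=7 idx=1 pred=N actual=T -> ctr[1]=1
Ev 2: PC=0 idx=0 pred=N actual=T -> ctr[0]=1
Ev 3: PC=0 idx=0 pred=N actual=N -> ctr[0]=0
Ev 4: PC=0 idx=0 pred=N actual=T -> ctr[0]=1
Ev 5: PC=7 idx=1 pred=N actual=T -> ctr[1]=2
Ev 6: PC=0 idx=0 pred=N actual=T -> ctr[0]=2
Ev 7: PC=7 idx=1 pred=T actual=T -> ctr[1]=3
Ev 8: PC=7 idx=1 pred=T actual=T -> ctr[1]=3
Ev 9: PC=7 idx=1 pred=T actual=N -> ctr[1]=2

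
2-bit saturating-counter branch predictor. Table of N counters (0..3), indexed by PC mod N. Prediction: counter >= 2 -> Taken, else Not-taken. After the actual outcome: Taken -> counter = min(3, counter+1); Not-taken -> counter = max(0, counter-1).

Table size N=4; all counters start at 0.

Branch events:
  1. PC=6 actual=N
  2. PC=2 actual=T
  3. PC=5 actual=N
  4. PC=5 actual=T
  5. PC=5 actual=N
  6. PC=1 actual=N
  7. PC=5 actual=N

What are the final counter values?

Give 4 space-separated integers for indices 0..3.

Answer: 0 0 1 0

Derivation:
Ev 1: PC=6 idx=2 pred=N actual=N -> ctr[2]=0
Ev 2: PC=2 idx=2 pred=N actual=T -> ctr[2]=1
Ev 3: PC=5 idx=1 pred=N actual=N -> ctr[1]=0
Ev 4: PC=5 idx=1 pred=N actual=T -> ctr[1]=1
Ev 5: PC=5 idx=1 pred=N actual=N -> ctr[1]=0
Ev 6: PC=1 idx=1 pred=N actual=N -> ctr[1]=0
Ev 7: PC=5 idx=1 pred=N actual=N -> ctr[1]=0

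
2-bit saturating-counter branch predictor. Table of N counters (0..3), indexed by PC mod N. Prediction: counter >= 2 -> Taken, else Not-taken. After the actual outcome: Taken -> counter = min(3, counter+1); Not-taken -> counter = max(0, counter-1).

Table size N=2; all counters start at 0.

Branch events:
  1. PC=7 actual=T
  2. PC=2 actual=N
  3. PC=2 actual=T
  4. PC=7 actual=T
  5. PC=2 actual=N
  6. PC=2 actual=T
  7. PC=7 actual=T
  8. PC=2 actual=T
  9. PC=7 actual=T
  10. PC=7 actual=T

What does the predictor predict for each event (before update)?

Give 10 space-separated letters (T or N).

Ev 1: PC=7 idx=1 pred=N actual=T -> ctr[1]=1
Ev 2: PC=2 idx=0 pred=N actual=N -> ctr[0]=0
Ev 3: PC=2 idx=0 pred=N actual=T -> ctr[0]=1
Ev 4: PC=7 idx=1 pred=N actual=T -> ctr[1]=2
Ev 5: PC=2 idx=0 pred=N actual=N -> ctr[0]=0
Ev 6: PC=2 idx=0 pred=N actual=T -> ctr[0]=1
Ev 7: PC=7 idx=1 pred=T actual=T -> ctr[1]=3
Ev 8: PC=2 idx=0 pred=N actual=T -> ctr[0]=2
Ev 9: PC=7 idx=1 pred=T actual=T -> ctr[1]=3
Ev 10: PC=7 idx=1 pred=T actual=T -> ctr[1]=3

Answer: N N N N N N T N T T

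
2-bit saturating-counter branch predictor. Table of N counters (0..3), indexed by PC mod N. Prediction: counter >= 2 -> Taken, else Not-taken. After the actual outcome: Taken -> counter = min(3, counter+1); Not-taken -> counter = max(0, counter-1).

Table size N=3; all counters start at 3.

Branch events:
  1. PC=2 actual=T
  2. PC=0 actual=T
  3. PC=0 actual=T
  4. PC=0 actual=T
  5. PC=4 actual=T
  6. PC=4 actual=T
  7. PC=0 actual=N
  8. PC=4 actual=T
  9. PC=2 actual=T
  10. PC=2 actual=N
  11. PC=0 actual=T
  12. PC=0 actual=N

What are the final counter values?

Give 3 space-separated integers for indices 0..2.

Ev 1: PC=2 idx=2 pred=T actual=T -> ctr[2]=3
Ev 2: PC=0 idx=0 pred=T actual=T -> ctr[0]=3
Ev 3: PC=0 idx=0 pred=T actual=T -> ctr[0]=3
Ev 4: PC=0 idx=0 pred=T actual=T -> ctr[0]=3
Ev 5: PC=4 idx=1 pred=T actual=T -> ctr[1]=3
Ev 6: PC=4 idx=1 pred=T actual=T -> ctr[1]=3
Ev 7: PC=0 idx=0 pred=T actual=N -> ctr[0]=2
Ev 8: PC=4 idx=1 pred=T actual=T -> ctr[1]=3
Ev 9: PC=2 idx=2 pred=T actual=T -> ctr[2]=3
Ev 10: PC=2 idx=2 pred=T actual=N -> ctr[2]=2
Ev 11: PC=0 idx=0 pred=T actual=T -> ctr[0]=3
Ev 12: PC=0 idx=0 pred=T actual=N -> ctr[0]=2

Answer: 2 3 2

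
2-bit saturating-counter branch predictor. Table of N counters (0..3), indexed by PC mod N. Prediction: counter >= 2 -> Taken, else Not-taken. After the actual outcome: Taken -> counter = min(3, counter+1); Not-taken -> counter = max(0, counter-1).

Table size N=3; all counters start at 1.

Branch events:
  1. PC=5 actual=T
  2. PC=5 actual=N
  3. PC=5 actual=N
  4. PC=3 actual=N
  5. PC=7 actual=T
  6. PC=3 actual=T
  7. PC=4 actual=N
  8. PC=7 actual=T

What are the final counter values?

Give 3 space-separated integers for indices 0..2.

Ev 1: PC=5 idx=2 pred=N actual=T -> ctr[2]=2
Ev 2: PC=5 idx=2 pred=T actual=N -> ctr[2]=1
Ev 3: PC=5 idx=2 pred=N actual=N -> ctr[2]=0
Ev 4: PC=3 idx=0 pred=N actual=N -> ctr[0]=0
Ev 5: PC=7 idx=1 pred=N actual=T -> ctr[1]=2
Ev 6: PC=3 idx=0 pred=N actual=T -> ctr[0]=1
Ev 7: PC=4 idx=1 pred=T actual=N -> ctr[1]=1
Ev 8: PC=7 idx=1 pred=N actual=T -> ctr[1]=2

Answer: 1 2 0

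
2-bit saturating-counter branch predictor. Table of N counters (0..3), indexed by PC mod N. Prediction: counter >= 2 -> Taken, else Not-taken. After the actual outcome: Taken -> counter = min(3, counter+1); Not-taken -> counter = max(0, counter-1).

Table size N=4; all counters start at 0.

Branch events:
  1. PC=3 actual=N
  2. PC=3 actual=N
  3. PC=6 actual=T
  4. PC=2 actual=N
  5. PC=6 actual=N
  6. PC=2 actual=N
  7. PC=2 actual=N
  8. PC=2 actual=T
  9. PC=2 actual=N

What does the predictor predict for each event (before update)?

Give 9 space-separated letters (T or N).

Ev 1: PC=3 idx=3 pred=N actual=N -> ctr[3]=0
Ev 2: PC=3 idx=3 pred=N actual=N -> ctr[3]=0
Ev 3: PC=6 idx=2 pred=N actual=T -> ctr[2]=1
Ev 4: PC=2 idx=2 pred=N actual=N -> ctr[2]=0
Ev 5: PC=6 idx=2 pred=N actual=N -> ctr[2]=0
Ev 6: PC=2 idx=2 pred=N actual=N -> ctr[2]=0
Ev 7: PC=2 idx=2 pred=N actual=N -> ctr[2]=0
Ev 8: PC=2 idx=2 pred=N actual=T -> ctr[2]=1
Ev 9: PC=2 idx=2 pred=N actual=N -> ctr[2]=0

Answer: N N N N N N N N N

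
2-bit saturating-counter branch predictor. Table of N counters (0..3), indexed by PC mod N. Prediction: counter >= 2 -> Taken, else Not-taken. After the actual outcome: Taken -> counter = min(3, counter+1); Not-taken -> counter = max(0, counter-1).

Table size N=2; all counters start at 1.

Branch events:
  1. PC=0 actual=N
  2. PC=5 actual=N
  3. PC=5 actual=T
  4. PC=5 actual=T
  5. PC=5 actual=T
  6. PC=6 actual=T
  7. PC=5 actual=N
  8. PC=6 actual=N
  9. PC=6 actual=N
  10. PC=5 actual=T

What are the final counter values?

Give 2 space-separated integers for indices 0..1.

Ev 1: PC=0 idx=0 pred=N actual=N -> ctr[0]=0
Ev 2: PC=5 idx=1 pred=N actual=N -> ctr[1]=0
Ev 3: PC=5 idx=1 pred=N actual=T -> ctr[1]=1
Ev 4: PC=5 idx=1 pred=N actual=T -> ctr[1]=2
Ev 5: PC=5 idx=1 pred=T actual=T -> ctr[1]=3
Ev 6: PC=6 idx=0 pred=N actual=T -> ctr[0]=1
Ev 7: PC=5 idx=1 pred=T actual=N -> ctr[1]=2
Ev 8: PC=6 idx=0 pred=N actual=N -> ctr[0]=0
Ev 9: PC=6 idx=0 pred=N actual=N -> ctr[0]=0
Ev 10: PC=5 idx=1 pred=T actual=T -> ctr[1]=3

Answer: 0 3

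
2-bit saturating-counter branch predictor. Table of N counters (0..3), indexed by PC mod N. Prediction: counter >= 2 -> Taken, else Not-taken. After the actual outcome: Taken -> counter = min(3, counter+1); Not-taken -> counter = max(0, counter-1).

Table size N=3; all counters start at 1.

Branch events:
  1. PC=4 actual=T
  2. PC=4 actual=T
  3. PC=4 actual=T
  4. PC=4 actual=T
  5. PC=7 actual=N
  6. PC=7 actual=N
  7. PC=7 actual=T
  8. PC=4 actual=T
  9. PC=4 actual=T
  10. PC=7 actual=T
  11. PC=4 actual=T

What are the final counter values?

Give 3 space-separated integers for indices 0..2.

Answer: 1 3 1

Derivation:
Ev 1: PC=4 idx=1 pred=N actual=T -> ctr[1]=2
Ev 2: PC=4 idx=1 pred=T actual=T -> ctr[1]=3
Ev 3: PC=4 idx=1 pred=T actual=T -> ctr[1]=3
Ev 4: PC=4 idx=1 pred=T actual=T -> ctr[1]=3
Ev 5: PC=7 idx=1 pred=T actual=N -> ctr[1]=2
Ev 6: PC=7 idx=1 pred=T actual=N -> ctr[1]=1
Ev 7: PC=7 idx=1 pred=N actual=T -> ctr[1]=2
Ev 8: PC=4 idx=1 pred=T actual=T -> ctr[1]=3
Ev 9: PC=4 idx=1 pred=T actual=T -> ctr[1]=3
Ev 10: PC=7 idx=1 pred=T actual=T -> ctr[1]=3
Ev 11: PC=4 idx=1 pred=T actual=T -> ctr[1]=3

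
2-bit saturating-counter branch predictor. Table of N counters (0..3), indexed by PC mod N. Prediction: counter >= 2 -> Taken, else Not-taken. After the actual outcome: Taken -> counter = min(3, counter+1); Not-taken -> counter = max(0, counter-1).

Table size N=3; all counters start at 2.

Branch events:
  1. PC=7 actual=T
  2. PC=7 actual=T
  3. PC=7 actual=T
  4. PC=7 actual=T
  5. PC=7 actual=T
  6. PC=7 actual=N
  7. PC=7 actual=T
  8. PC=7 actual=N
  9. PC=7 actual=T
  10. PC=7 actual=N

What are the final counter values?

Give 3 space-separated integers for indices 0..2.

Answer: 2 2 2

Derivation:
Ev 1: PC=7 idx=1 pred=T actual=T -> ctr[1]=3
Ev 2: PC=7 idx=1 pred=T actual=T -> ctr[1]=3
Ev 3: PC=7 idx=1 pred=T actual=T -> ctr[1]=3
Ev 4: PC=7 idx=1 pred=T actual=T -> ctr[1]=3
Ev 5: PC=7 idx=1 pred=T actual=T -> ctr[1]=3
Ev 6: PC=7 idx=1 pred=T actual=N -> ctr[1]=2
Ev 7: PC=7 idx=1 pred=T actual=T -> ctr[1]=3
Ev 8: PC=7 idx=1 pred=T actual=N -> ctr[1]=2
Ev 9: PC=7 idx=1 pred=T actual=T -> ctr[1]=3
Ev 10: PC=7 idx=1 pred=T actual=N -> ctr[1]=2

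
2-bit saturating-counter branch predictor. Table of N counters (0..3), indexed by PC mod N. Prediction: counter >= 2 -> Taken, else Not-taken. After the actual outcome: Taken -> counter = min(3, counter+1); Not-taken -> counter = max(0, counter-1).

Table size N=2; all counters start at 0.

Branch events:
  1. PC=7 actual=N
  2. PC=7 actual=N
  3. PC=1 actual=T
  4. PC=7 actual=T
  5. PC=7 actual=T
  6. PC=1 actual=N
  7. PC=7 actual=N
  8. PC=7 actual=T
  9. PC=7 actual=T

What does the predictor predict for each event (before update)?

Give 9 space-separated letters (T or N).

Ev 1: PC=7 idx=1 pred=N actual=N -> ctr[1]=0
Ev 2: PC=7 idx=1 pred=N actual=N -> ctr[1]=0
Ev 3: PC=1 idx=1 pred=N actual=T -> ctr[1]=1
Ev 4: PC=7 idx=1 pred=N actual=T -> ctr[1]=2
Ev 5: PC=7 idx=1 pred=T actual=T -> ctr[1]=3
Ev 6: PC=1 idx=1 pred=T actual=N -> ctr[1]=2
Ev 7: PC=7 idx=1 pred=T actual=N -> ctr[1]=1
Ev 8: PC=7 idx=1 pred=N actual=T -> ctr[1]=2
Ev 9: PC=7 idx=1 pred=T actual=T -> ctr[1]=3

Answer: N N N N T T T N T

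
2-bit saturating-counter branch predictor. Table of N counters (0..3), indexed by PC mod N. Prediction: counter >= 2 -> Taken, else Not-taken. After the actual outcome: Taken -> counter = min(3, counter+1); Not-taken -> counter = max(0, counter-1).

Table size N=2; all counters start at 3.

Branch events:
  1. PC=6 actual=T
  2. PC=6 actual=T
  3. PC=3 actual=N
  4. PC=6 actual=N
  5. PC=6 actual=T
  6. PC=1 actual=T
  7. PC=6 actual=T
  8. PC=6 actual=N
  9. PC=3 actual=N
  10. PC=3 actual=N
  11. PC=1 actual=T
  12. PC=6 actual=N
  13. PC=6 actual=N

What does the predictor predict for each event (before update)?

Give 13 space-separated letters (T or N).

Answer: T T T T T T T T T T N T N

Derivation:
Ev 1: PC=6 idx=0 pred=T actual=T -> ctr[0]=3
Ev 2: PC=6 idx=0 pred=T actual=T -> ctr[0]=3
Ev 3: PC=3 idx=1 pred=T actual=N -> ctr[1]=2
Ev 4: PC=6 idx=0 pred=T actual=N -> ctr[0]=2
Ev 5: PC=6 idx=0 pred=T actual=T -> ctr[0]=3
Ev 6: PC=1 idx=1 pred=T actual=T -> ctr[1]=3
Ev 7: PC=6 idx=0 pred=T actual=T -> ctr[0]=3
Ev 8: PC=6 idx=0 pred=T actual=N -> ctr[0]=2
Ev 9: PC=3 idx=1 pred=T actual=N -> ctr[1]=2
Ev 10: PC=3 idx=1 pred=T actual=N -> ctr[1]=1
Ev 11: PC=1 idx=1 pred=N actual=T -> ctr[1]=2
Ev 12: PC=6 idx=0 pred=T actual=N -> ctr[0]=1
Ev 13: PC=6 idx=0 pred=N actual=N -> ctr[0]=0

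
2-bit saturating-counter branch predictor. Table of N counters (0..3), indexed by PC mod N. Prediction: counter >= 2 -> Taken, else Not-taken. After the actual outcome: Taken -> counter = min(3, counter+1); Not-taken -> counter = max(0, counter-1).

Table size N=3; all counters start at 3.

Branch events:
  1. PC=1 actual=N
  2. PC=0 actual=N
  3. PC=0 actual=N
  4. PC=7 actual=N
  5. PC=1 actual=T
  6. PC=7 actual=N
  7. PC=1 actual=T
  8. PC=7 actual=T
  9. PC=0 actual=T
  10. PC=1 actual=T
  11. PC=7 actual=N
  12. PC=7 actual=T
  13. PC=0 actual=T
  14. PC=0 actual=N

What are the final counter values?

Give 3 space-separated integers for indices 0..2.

Ev 1: PC=1 idx=1 pred=T actual=N -> ctr[1]=2
Ev 2: PC=0 idx=0 pred=T actual=N -> ctr[0]=2
Ev 3: PC=0 idx=0 pred=T actual=N -> ctr[0]=1
Ev 4: PC=7 idx=1 pred=T actual=N -> ctr[1]=1
Ev 5: PC=1 idx=1 pred=N actual=T -> ctr[1]=2
Ev 6: PC=7 idx=1 pred=T actual=N -> ctr[1]=1
Ev 7: PC=1 idx=1 pred=N actual=T -> ctr[1]=2
Ev 8: PC=7 idx=1 pred=T actual=T -> ctr[1]=3
Ev 9: PC=0 idx=0 pred=N actual=T -> ctr[0]=2
Ev 10: PC=1 idx=1 pred=T actual=T -> ctr[1]=3
Ev 11: PC=7 idx=1 pred=T actual=N -> ctr[1]=2
Ev 12: PC=7 idx=1 pred=T actual=T -> ctr[1]=3
Ev 13: PC=0 idx=0 pred=T actual=T -> ctr[0]=3
Ev 14: PC=0 idx=0 pred=T actual=N -> ctr[0]=2

Answer: 2 3 3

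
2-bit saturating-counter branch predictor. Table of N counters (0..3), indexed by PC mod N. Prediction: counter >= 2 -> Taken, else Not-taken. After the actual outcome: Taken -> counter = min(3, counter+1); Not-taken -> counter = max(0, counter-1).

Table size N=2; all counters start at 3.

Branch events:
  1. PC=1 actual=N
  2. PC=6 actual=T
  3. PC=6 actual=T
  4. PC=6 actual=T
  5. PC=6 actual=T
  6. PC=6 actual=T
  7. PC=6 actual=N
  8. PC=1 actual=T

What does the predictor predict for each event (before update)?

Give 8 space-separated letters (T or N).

Answer: T T T T T T T T

Derivation:
Ev 1: PC=1 idx=1 pred=T actual=N -> ctr[1]=2
Ev 2: PC=6 idx=0 pred=T actual=T -> ctr[0]=3
Ev 3: PC=6 idx=0 pred=T actual=T -> ctr[0]=3
Ev 4: PC=6 idx=0 pred=T actual=T -> ctr[0]=3
Ev 5: PC=6 idx=0 pred=T actual=T -> ctr[0]=3
Ev 6: PC=6 idx=0 pred=T actual=T -> ctr[0]=3
Ev 7: PC=6 idx=0 pred=T actual=N -> ctr[0]=2
Ev 8: PC=1 idx=1 pred=T actual=T -> ctr[1]=3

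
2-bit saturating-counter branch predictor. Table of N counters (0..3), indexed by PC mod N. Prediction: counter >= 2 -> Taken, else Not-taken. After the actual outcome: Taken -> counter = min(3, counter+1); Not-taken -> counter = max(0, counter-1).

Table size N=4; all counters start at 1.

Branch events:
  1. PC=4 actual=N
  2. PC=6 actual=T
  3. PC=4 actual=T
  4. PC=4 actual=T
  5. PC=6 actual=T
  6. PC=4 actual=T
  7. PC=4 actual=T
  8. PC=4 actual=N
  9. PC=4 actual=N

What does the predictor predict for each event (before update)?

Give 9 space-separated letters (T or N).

Answer: N N N N T T T T T

Derivation:
Ev 1: PC=4 idx=0 pred=N actual=N -> ctr[0]=0
Ev 2: PC=6 idx=2 pred=N actual=T -> ctr[2]=2
Ev 3: PC=4 idx=0 pred=N actual=T -> ctr[0]=1
Ev 4: PC=4 idx=0 pred=N actual=T -> ctr[0]=2
Ev 5: PC=6 idx=2 pred=T actual=T -> ctr[2]=3
Ev 6: PC=4 idx=0 pred=T actual=T -> ctr[0]=3
Ev 7: PC=4 idx=0 pred=T actual=T -> ctr[0]=3
Ev 8: PC=4 idx=0 pred=T actual=N -> ctr[0]=2
Ev 9: PC=4 idx=0 pred=T actual=N -> ctr[0]=1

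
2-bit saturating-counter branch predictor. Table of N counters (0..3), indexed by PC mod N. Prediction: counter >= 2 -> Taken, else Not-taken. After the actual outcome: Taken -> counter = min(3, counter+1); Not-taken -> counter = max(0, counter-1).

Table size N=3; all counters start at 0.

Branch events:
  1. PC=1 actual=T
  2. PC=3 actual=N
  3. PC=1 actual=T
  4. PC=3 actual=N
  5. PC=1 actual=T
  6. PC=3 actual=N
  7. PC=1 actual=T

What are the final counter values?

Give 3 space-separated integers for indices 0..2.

Answer: 0 3 0

Derivation:
Ev 1: PC=1 idx=1 pred=N actual=T -> ctr[1]=1
Ev 2: PC=3 idx=0 pred=N actual=N -> ctr[0]=0
Ev 3: PC=1 idx=1 pred=N actual=T -> ctr[1]=2
Ev 4: PC=3 idx=0 pred=N actual=N -> ctr[0]=0
Ev 5: PC=1 idx=1 pred=T actual=T -> ctr[1]=3
Ev 6: PC=3 idx=0 pred=N actual=N -> ctr[0]=0
Ev 7: PC=1 idx=1 pred=T actual=T -> ctr[1]=3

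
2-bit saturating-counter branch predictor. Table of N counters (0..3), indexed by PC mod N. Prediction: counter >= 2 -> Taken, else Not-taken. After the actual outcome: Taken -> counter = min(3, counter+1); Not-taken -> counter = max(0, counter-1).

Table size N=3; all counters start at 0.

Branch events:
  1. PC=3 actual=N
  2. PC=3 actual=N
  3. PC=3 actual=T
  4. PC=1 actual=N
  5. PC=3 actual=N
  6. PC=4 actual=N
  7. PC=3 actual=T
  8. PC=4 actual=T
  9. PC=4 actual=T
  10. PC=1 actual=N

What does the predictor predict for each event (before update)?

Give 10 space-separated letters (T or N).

Ev 1: PC=3 idx=0 pred=N actual=N -> ctr[0]=0
Ev 2: PC=3 idx=0 pred=N actual=N -> ctr[0]=0
Ev 3: PC=3 idx=0 pred=N actual=T -> ctr[0]=1
Ev 4: PC=1 idx=1 pred=N actual=N -> ctr[1]=0
Ev 5: PC=3 idx=0 pred=N actual=N -> ctr[0]=0
Ev 6: PC=4 idx=1 pred=N actual=N -> ctr[1]=0
Ev 7: PC=3 idx=0 pred=N actual=T -> ctr[0]=1
Ev 8: PC=4 idx=1 pred=N actual=T -> ctr[1]=1
Ev 9: PC=4 idx=1 pred=N actual=T -> ctr[1]=2
Ev 10: PC=1 idx=1 pred=T actual=N -> ctr[1]=1

Answer: N N N N N N N N N T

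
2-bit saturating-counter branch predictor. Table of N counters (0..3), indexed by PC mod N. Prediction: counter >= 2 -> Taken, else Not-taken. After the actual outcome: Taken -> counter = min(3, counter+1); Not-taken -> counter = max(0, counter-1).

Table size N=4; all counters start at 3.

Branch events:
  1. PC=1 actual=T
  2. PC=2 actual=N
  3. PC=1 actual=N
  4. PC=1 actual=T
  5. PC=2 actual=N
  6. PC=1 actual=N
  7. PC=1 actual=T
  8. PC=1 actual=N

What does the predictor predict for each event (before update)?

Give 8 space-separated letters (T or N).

Ev 1: PC=1 idx=1 pred=T actual=T -> ctr[1]=3
Ev 2: PC=2 idx=2 pred=T actual=N -> ctr[2]=2
Ev 3: PC=1 idx=1 pred=T actual=N -> ctr[1]=2
Ev 4: PC=1 idx=1 pred=T actual=T -> ctr[1]=3
Ev 5: PC=2 idx=2 pred=T actual=N -> ctr[2]=1
Ev 6: PC=1 idx=1 pred=T actual=N -> ctr[1]=2
Ev 7: PC=1 idx=1 pred=T actual=T -> ctr[1]=3
Ev 8: PC=1 idx=1 pred=T actual=N -> ctr[1]=2

Answer: T T T T T T T T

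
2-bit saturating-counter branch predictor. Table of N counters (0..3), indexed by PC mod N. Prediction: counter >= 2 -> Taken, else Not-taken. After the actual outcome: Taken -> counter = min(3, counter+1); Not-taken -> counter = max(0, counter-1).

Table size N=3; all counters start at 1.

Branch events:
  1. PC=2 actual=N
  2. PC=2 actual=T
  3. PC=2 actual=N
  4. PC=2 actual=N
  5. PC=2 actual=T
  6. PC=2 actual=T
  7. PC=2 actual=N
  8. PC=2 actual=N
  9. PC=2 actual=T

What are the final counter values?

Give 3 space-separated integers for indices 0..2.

Ev 1: PC=2 idx=2 pred=N actual=N -> ctr[2]=0
Ev 2: PC=2 idx=2 pred=N actual=T -> ctr[2]=1
Ev 3: PC=2 idx=2 pred=N actual=N -> ctr[2]=0
Ev 4: PC=2 idx=2 pred=N actual=N -> ctr[2]=0
Ev 5: PC=2 idx=2 pred=N actual=T -> ctr[2]=1
Ev 6: PC=2 idx=2 pred=N actual=T -> ctr[2]=2
Ev 7: PC=2 idx=2 pred=T actual=N -> ctr[2]=1
Ev 8: PC=2 idx=2 pred=N actual=N -> ctr[2]=0
Ev 9: PC=2 idx=2 pred=N actual=T -> ctr[2]=1

Answer: 1 1 1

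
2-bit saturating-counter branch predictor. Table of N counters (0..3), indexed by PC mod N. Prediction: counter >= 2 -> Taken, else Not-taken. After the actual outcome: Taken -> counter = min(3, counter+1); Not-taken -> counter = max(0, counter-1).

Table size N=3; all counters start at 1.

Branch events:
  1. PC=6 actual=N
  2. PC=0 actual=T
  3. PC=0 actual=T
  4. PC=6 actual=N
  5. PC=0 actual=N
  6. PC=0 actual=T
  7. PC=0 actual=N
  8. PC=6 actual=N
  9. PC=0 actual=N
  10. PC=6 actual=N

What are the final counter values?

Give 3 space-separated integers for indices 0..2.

Ev 1: PC=6 idx=0 pred=N actual=N -> ctr[0]=0
Ev 2: PC=0 idx=0 pred=N actual=T -> ctr[0]=1
Ev 3: PC=0 idx=0 pred=N actual=T -> ctr[0]=2
Ev 4: PC=6 idx=0 pred=T actual=N -> ctr[0]=1
Ev 5: PC=0 idx=0 pred=N actual=N -> ctr[0]=0
Ev 6: PC=0 idx=0 pred=N actual=T -> ctr[0]=1
Ev 7: PC=0 idx=0 pred=N actual=N -> ctr[0]=0
Ev 8: PC=6 idx=0 pred=N actual=N -> ctr[0]=0
Ev 9: PC=0 idx=0 pred=N actual=N -> ctr[0]=0
Ev 10: PC=6 idx=0 pred=N actual=N -> ctr[0]=0

Answer: 0 1 1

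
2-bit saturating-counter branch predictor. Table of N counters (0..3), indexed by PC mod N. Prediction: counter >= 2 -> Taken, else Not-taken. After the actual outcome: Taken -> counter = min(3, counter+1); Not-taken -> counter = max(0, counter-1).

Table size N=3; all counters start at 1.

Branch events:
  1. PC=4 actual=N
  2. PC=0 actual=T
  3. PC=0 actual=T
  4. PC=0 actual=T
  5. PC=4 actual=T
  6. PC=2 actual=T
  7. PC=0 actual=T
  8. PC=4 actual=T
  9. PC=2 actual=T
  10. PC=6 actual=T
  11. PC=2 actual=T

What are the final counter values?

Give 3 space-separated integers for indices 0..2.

Answer: 3 2 3

Derivation:
Ev 1: PC=4 idx=1 pred=N actual=N -> ctr[1]=0
Ev 2: PC=0 idx=0 pred=N actual=T -> ctr[0]=2
Ev 3: PC=0 idx=0 pred=T actual=T -> ctr[0]=3
Ev 4: PC=0 idx=0 pred=T actual=T -> ctr[0]=3
Ev 5: PC=4 idx=1 pred=N actual=T -> ctr[1]=1
Ev 6: PC=2 idx=2 pred=N actual=T -> ctr[2]=2
Ev 7: PC=0 idx=0 pred=T actual=T -> ctr[0]=3
Ev 8: PC=4 idx=1 pred=N actual=T -> ctr[1]=2
Ev 9: PC=2 idx=2 pred=T actual=T -> ctr[2]=3
Ev 10: PC=6 idx=0 pred=T actual=T -> ctr[0]=3
Ev 11: PC=2 idx=2 pred=T actual=T -> ctr[2]=3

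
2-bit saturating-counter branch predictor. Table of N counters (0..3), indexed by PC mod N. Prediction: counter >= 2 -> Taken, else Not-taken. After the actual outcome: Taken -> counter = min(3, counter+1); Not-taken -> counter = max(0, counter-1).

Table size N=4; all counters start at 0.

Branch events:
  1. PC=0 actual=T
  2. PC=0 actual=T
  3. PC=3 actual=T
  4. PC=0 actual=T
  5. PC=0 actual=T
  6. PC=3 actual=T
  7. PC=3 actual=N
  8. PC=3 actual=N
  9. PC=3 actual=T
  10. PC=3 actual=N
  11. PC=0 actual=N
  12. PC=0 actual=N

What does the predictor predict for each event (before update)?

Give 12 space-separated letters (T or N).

Answer: N N N T T N T N N N T T

Derivation:
Ev 1: PC=0 idx=0 pred=N actual=T -> ctr[0]=1
Ev 2: PC=0 idx=0 pred=N actual=T -> ctr[0]=2
Ev 3: PC=3 idx=3 pred=N actual=T -> ctr[3]=1
Ev 4: PC=0 idx=0 pred=T actual=T -> ctr[0]=3
Ev 5: PC=0 idx=0 pred=T actual=T -> ctr[0]=3
Ev 6: PC=3 idx=3 pred=N actual=T -> ctr[3]=2
Ev 7: PC=3 idx=3 pred=T actual=N -> ctr[3]=1
Ev 8: PC=3 idx=3 pred=N actual=N -> ctr[3]=0
Ev 9: PC=3 idx=3 pred=N actual=T -> ctr[3]=1
Ev 10: PC=3 idx=3 pred=N actual=N -> ctr[3]=0
Ev 11: PC=0 idx=0 pred=T actual=N -> ctr[0]=2
Ev 12: PC=0 idx=0 pred=T actual=N -> ctr[0]=1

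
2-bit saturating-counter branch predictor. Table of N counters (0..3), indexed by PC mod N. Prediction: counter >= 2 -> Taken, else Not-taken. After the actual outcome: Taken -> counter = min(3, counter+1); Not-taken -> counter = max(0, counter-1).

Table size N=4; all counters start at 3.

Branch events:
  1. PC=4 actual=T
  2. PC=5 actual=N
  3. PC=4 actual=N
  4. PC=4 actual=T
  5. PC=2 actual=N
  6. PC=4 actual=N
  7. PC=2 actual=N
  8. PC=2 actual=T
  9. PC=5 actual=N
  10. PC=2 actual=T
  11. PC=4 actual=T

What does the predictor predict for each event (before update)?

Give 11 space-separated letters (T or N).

Answer: T T T T T T T N T T T

Derivation:
Ev 1: PC=4 idx=0 pred=T actual=T -> ctr[0]=3
Ev 2: PC=5 idx=1 pred=T actual=N -> ctr[1]=2
Ev 3: PC=4 idx=0 pred=T actual=N -> ctr[0]=2
Ev 4: PC=4 idx=0 pred=T actual=T -> ctr[0]=3
Ev 5: PC=2 idx=2 pred=T actual=N -> ctr[2]=2
Ev 6: PC=4 idx=0 pred=T actual=N -> ctr[0]=2
Ev 7: PC=2 idx=2 pred=T actual=N -> ctr[2]=1
Ev 8: PC=2 idx=2 pred=N actual=T -> ctr[2]=2
Ev 9: PC=5 idx=1 pred=T actual=N -> ctr[1]=1
Ev 10: PC=2 idx=2 pred=T actual=T -> ctr[2]=3
Ev 11: PC=4 idx=0 pred=T actual=T -> ctr[0]=3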